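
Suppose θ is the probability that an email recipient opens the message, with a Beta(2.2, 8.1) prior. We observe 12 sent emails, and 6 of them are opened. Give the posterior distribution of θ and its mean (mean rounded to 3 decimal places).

The binomial likelihood is conjugate to the Beta prior: with 6 successes and 6 failures, the posterior is Beta(2.2+6, 8.1+6) = Beta(8.2, 14.1).
Posterior mean = α/(α+β) = 8.2/22.3 = 0.368.

Posterior: Beta(8.2, 14.1); mean ≈ 0.368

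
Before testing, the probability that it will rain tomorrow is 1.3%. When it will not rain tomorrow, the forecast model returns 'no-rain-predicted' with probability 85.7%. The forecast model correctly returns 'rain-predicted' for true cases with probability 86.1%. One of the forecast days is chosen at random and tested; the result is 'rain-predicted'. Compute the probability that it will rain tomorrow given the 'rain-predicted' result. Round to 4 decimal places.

Write H for 'it will rain tomorrow'. Prior odds H:¬H = 0.013/0.987 = 0.013171. For the 'rain-predicted' outcome, the likelihood ratio is 0.861/0.143 = 6.0210.
Posterior odds = 0.013171 × 6.0210 = 0.079304, so P(H|E) = 0.079304/(1+0.079304) = 0.0735.

P(H | E) ≈ 0.0735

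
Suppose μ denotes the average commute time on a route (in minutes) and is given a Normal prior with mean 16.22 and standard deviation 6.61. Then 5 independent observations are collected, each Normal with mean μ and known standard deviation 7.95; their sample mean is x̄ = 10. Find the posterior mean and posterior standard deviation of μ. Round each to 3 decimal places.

With known σ, the Normal prior is conjugate. Weight on the data is w = (n/σ²)/(n/σ² + 1/τ₀²) = 0.0791108/(0.0791108+0.0228874) = 0.77561.
Posterior mean = w·x̄ + (1−w)·μ₀ = 0.77561·10 + 0.22439·16.22 = 11.396. Posterior variance = 1/(0.0791108+0.0228874) = 9.80409, so SD = 3.131.

Posterior mean ≈ 11.396; posterior SD ≈ 3.131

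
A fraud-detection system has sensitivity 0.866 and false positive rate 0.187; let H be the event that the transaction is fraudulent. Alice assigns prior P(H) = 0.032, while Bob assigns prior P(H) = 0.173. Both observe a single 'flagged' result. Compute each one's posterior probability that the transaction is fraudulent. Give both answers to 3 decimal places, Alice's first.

Alice: 0.133; Bob: 0.492

The likelihood ratio for a 'flagged' result is 0.866/0.187 = 4.6310.
Alice: prior odds 0.032/0.968 = 0.033058; posterior odds 0.15309; posterior probability 0.133.
Bob: prior odds 0.173/0.827 = 0.20919; posterior odds 0.96876; posterior probability 0.492.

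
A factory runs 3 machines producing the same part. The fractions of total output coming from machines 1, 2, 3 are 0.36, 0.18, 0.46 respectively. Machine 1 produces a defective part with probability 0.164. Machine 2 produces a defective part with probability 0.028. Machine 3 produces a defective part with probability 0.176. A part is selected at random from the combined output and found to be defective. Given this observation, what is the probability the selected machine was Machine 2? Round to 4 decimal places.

Posterior probability ≈ 0.0347

P(defective|M1) = 0.164; P(defective|M2) = 0.028; P(defective|M3) = 0.176.
Prior × likelihood for each source: 0.36·0.164=0.05904, 0.18·0.028=0.005040, 0.46·0.176=0.08096. Summing gives P(defective) = 0.14504.
P(Machine 2 | defective) = 0.005040 / 0.14504 = 0.0347.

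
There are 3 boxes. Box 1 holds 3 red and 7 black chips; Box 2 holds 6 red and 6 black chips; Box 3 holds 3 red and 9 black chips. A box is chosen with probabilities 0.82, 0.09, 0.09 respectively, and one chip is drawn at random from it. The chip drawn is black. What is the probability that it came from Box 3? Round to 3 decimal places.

Tabulate prior·likelihood by source: [1] prior 0.82, lik 0.7, product 0.5740; [2] prior 0.09, lik 0.5, product 0.04500; [3] prior 0.09, lik 0.75, product 0.06750.
Normalizing constant = 0.68650; the posterior for Box 3 is its product over the sum, 0.06750/0.68650 = 0.098.

Posterior probability ≈ 0.098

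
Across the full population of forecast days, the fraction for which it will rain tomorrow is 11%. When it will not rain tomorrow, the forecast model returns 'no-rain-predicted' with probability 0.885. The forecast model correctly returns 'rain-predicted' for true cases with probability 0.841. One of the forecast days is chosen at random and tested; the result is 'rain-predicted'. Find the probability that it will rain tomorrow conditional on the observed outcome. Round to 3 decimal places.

P(H | E) ≈ 0.475

Write H for 'it will rain tomorrow'. Prior odds H:¬H = 0.11/0.89 = 0.12360. For the 'rain-predicted' outcome, the likelihood ratio is 0.841/0.115 = 7.3130.
Posterior odds = 0.12360 × 7.3130 = 0.90386, so P(H|E) = 0.90386/(1+0.90386) = 0.475.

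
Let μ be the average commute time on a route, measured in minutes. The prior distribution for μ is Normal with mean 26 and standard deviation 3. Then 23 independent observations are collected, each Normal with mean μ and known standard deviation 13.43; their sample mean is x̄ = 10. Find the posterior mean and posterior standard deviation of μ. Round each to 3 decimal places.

Posterior mean ≈ 17.450; posterior SD ≈ 2.047

Prior precision 1/τ₀² = 1/3² = 0.111111; data precision n/σ² = 23/13.43² = 0.127519.
Posterior precision = 0.111111 + 0.127519 = 0.238630, giving posterior SD = 1/√0.238630 = 2.047.
Posterior mean = (0.111111·26 + 0.127519·10) / 0.238630 = 17.450.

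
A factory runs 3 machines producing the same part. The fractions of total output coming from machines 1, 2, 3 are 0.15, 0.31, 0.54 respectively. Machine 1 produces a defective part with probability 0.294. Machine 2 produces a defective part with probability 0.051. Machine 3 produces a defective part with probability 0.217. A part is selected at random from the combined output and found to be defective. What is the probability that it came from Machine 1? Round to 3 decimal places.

Tabulate prior·likelihood by source: [1] prior 0.15, lik 0.294, product 0.04410; [2] prior 0.31, lik 0.051, product 0.01581; [3] prior 0.54, lik 0.217, product 0.1172.
Normalizing constant = 0.17709; the posterior for Machine 1 is its product over the sum, 0.04410/0.17709 = 0.249.

Posterior probability ≈ 0.249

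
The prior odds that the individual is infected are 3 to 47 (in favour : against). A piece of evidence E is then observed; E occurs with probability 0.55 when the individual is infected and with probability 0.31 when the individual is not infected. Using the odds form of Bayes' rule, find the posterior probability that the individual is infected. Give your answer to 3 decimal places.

Prior odds = 3/47 = 0.063830.
Likelihood ratio for E = 0.55/0.31 = 1.7742.
Posterior odds = prior odds × LR = 0.11325.
Posterior probability = odds/(1+odds) = 0.11325/1.1132 = 0.102.

Posterior probability ≈ 0.102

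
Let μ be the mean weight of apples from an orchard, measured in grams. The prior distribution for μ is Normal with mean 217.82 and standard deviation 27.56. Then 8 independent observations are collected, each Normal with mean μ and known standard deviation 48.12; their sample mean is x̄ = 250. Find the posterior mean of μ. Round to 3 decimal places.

With known σ, the Normal prior is conjugate. Weight on the data is w = (n/σ²)/(n/σ² + 1/τ₀²) = 0.00345493/(0.00345493+0.00131656) = 0.72408.
Posterior mean = w·x̄ + (1−w)·μ₀ = 0.72408·250 + 0.27592·217.82 = 241.121.

Posterior mean ≈ 241.121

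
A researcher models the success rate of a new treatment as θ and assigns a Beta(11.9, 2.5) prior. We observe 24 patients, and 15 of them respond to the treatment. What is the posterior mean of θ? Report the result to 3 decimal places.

Observing 15 successes and 9 failures updates Beta(11.9, 2.5) by adding the success and failure counts to the two shape parameters: α = 11.9+15 = 26.9, β = 2.5+9 = 11.5.
Posterior mean = α/(α+β) = 26.9/38.4 = 0.701.

Posterior mean ≈ 0.701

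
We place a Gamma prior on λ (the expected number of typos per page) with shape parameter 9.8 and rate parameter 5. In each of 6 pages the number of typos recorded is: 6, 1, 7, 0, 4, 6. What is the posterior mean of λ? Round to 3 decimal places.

Posterior mean ≈ 3.073

The Poisson likelihood adds the total count to the shape and the number of exposure periods to the rate. Here ∑xᵢ = 24 and n = 6, so shape 9.8→33.8 and rate 5→11.
E[λ | data] = 33.8/11 = 3.073.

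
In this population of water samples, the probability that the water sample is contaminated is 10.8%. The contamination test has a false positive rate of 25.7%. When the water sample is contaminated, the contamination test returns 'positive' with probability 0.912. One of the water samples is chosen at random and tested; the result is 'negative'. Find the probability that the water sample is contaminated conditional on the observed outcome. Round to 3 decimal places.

P(H | E) ≈ 0.014

Write H for 'the water sample is contaminated'. Prior odds H:¬H = 0.108/0.892 = 0.12108. For the 'negative' outcome, the likelihood ratio is 0.088/0.743 = 0.11844.
Posterior odds = 0.12108 × 0.11844 = 0.014340, so P(H|E) = 0.014340/(1+0.014340) = 0.014.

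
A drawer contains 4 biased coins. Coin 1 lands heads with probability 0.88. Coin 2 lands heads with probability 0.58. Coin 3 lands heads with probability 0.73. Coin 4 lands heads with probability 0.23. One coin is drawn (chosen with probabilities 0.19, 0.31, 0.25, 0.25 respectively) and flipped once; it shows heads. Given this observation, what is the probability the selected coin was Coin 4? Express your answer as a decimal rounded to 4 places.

Posterior probability ≈ 0.0980

P(heads|C1) = 0.88; P(heads|C2) = 0.58; P(heads|C3) = 0.73; P(heads|C4) = 0.23.
Prior × likelihood for each source: 0.19·0.88=0.1672, 0.31·0.58=0.1798, 0.25·0.73=0.1825, 0.25·0.23=0.05750. Summing gives P(heads) = 0.58700.
P(Coin 4 | heads) = 0.05750 / 0.58700 = 0.0980.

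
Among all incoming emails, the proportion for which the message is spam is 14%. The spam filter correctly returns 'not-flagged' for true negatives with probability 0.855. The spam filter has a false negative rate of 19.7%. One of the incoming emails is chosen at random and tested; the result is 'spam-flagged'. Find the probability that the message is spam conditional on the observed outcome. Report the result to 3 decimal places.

Write H for 'the message is spam'. Prior odds H:¬H = 0.14/0.86 = 0.16279. For the 'spam-flagged' outcome, the likelihood ratio is 0.803/0.145 = 5.5379.
Posterior odds = 0.16279 × 5.5379 = 0.90152, so P(H|E) = 0.90152/(1+0.90152) = 0.474.

P(H | E) ≈ 0.474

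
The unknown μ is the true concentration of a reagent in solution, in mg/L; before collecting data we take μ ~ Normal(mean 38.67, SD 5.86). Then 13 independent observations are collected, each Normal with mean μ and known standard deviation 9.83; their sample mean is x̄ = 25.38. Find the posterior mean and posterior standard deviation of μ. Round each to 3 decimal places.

Posterior mean ≈ 27.745; posterior SD ≈ 2.472

Prior precision 1/τ₀² = 1/5.86² = 0.0291209; data precision n/σ² = 13/9.83² = 0.134535.
Posterior precision = 0.0291209 + 0.134535 = 0.163656, giving posterior SD = 1/√0.163656 = 2.472.
Posterior mean = (0.0291209·38.67 + 0.134535·25.38) / 0.163656 = 27.745.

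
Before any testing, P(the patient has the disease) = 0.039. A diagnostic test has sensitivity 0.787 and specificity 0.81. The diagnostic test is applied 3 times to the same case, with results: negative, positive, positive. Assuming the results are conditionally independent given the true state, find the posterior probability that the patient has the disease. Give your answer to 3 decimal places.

Posterior P(H) ≈ 0.155

With H the event that the patient has the disease, the joint likelihood of the observed sequence is P(data|H) = 0.213·0.787·0.787 = 0.13193 and P(data|¬H) = 0.81·0.19·0.19 = 0.029241.
Bayes: P(H|data) = 0.039·0.13193 / (0.039·0.13193 + 0.961·0.029241) = 0.0051451/0.033246 = 0.1548.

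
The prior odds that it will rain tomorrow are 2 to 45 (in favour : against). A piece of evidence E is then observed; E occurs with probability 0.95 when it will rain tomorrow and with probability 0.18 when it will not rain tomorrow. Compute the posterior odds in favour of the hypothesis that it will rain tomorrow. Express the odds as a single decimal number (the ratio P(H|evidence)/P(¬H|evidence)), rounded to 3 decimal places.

Prior odds = 2/45 = 0.044444. In log-odds, ln(0.044444) = -3.1135.
Add log likelihood ratio: ln(5.2778) = 1.6635.
Posterior log-odds = -1.4500, so posterior odds = exp(-1.4500) = 0.23457.

Posterior odds ≈ 0.235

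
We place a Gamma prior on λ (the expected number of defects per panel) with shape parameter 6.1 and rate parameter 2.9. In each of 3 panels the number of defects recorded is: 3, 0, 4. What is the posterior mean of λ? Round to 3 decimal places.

The Poisson likelihood adds the total count to the shape and the number of exposure periods to the rate. Here ∑xᵢ = 7 and n = 3, so shape 6.1→13.1 and rate 2.9→5.9.
E[λ | data] = 13.1/5.9 = 2.220.

Posterior mean ≈ 2.220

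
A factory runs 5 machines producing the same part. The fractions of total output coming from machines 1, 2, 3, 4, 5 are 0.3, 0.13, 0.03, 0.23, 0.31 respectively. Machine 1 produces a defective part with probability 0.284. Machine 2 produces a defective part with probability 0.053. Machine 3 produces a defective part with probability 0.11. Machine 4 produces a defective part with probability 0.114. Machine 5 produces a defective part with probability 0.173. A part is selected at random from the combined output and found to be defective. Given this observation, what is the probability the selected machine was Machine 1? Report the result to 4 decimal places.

P(defective|M1) = 0.284; P(defective|M2) = 0.053; P(defective|M3) = 0.11; P(defective|M4) = 0.114; P(defective|M5) = 0.173.
Prior × likelihood for each source: 0.3·0.284=0.08520, 0.13·0.053=0.006890, 0.03·0.11=0.003300, 0.23·0.114=0.02622, 0.31·0.173=0.05363. Summing gives P(defective) = 0.17524.
P(Machine 1 | defective) = 0.08520 / 0.17524 = 0.4862.

Posterior probability ≈ 0.4862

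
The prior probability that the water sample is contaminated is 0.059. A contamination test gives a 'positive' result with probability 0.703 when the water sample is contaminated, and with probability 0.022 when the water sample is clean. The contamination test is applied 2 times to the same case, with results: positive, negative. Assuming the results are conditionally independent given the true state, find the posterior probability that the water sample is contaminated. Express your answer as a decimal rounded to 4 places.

Let H be the event that the water sample is contaminated; start with P(H) = 0.059. P('positive'|H) = 0.703, P('positive'|¬H) = 0.022.
Update on result 1 ('positive'): P(H) ← 0.703·0.0590 / (0.703·0.0590 + 0.022·0.9410) = 0.041477/0.062179 = 0.6671.
Update on result 2 ('negative'): P(H) ← 0.297·0.6671 / (0.297·0.6671 + 0.978·0.3329) = 0.19812/0.52373 = 0.3783.

Posterior P(H) ≈ 0.3783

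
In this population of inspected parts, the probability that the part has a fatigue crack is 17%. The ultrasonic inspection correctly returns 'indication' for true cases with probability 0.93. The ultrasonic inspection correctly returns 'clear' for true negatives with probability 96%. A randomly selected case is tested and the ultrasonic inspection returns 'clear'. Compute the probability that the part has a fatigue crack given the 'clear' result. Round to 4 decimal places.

Let H be the event that the part has a fatigue crack. P(H) = 0.17, so P(¬H) = 0.83. With E the 'clear' result, P(E|H) = 0.07 and P(E|¬H) = 0.96.
P(E) = 0.07·0.17 + 0.96·0.83 = 0.011900 + 0.79680 = 0.80870.
By Bayes' theorem, P(H|E) = 0.011900 / 0.80870 = 0.0147.

P(H | E) ≈ 0.0147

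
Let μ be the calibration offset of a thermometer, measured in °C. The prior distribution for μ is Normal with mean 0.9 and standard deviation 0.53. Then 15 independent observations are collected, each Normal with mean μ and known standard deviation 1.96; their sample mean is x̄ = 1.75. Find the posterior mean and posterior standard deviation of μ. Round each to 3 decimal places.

Prior precision 1/τ₀² = 1/0.53² = 3.55999; data precision n/σ² = 15/1.96² = 3.90462.
Posterior precision = 3.55999 + 3.90462 = 7.46461, giving posterior SD = 1/√7.46461 = 0.366.
Posterior mean = (3.55999·0.9 + 3.90462·1.75) / 7.46461 = 1.345.

Posterior mean ≈ 1.345; posterior SD ≈ 0.366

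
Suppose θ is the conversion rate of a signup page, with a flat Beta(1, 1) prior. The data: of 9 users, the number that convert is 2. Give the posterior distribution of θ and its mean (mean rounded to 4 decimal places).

The binomial likelihood is conjugate to the Beta prior: with 2 successes and 7 failures, the posterior is Beta(1+2, 1+7) = Beta(3, 8).
E[θ | data] = 3/(3+8) = 0.2727.

Posterior: Beta(3, 8); mean ≈ 0.2727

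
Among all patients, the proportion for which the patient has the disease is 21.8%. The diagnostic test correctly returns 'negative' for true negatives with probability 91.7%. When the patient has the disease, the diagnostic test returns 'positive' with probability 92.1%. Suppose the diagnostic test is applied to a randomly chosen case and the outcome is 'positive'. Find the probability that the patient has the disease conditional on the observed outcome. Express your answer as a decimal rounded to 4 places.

P(H | E) ≈ 0.7557

Let H be the event that the patient has the disease. P(H) = 0.218, so P(¬H) = 0.782. With E the 'positive' result, P(E|H) = 0.921 and P(E|¬H) = 0.083.
P(E) = 0.921·0.218 + 0.083·0.782 = 0.20078 + 0.064906 = 0.26568.
By Bayes' theorem, P(H|E) = 0.20078 / 0.26568 = 0.7557.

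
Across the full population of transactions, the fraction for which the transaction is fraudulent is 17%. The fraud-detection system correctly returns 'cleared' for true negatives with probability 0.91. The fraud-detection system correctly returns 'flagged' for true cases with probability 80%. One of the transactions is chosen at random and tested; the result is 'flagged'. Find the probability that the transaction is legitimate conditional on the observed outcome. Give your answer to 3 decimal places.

P(¬H | E) ≈ 0.355

Let H be the event that the transaction is fraudulent. P(H) = 0.17, so P(¬H) = 0.83. With E the 'flagged' result, P(E|H) = 0.8 and P(E|¬H) = 0.09.
P(E) = 0.8·0.17 + 0.09·0.83 = 0.13600 + 0.074700 = 0.21070.
By Bayes' theorem, P(H|E) = 0.13600 / 0.21070 = 0.645. Hence P(¬H|E) = 1 − 0.645 = 0.355.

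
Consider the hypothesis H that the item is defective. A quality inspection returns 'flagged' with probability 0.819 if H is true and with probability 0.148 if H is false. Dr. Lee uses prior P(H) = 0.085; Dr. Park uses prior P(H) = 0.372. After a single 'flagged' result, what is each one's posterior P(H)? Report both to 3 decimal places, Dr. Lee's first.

P('+'|H) = 0.819, P('+'|¬H) = 0.148.
Dr. Lee: numerator 0.819·0.085 = 0.069615; evidence = 0.069615+0.148·0.915 = 0.20503; posterior = 0.340.
Dr. Park: numerator 0.819·0.372 = 0.30467; evidence = 0.30467+0.148·0.628 = 0.39761; posterior = 0.766.

Dr. Lee: 0.340; Dr. Park: 0.766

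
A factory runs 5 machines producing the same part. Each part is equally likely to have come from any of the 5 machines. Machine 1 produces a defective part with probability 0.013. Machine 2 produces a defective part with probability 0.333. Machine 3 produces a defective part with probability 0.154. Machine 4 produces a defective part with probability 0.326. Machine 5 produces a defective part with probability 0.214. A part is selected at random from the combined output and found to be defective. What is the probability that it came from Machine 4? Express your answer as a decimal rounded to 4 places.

Posterior probability ≈ 0.3135

Tabulate prior·likelihood by source: [1] prior 0.2, lik 0.013, product 0.002600; [2] prior 0.2, lik 0.333, product 0.06660; [3] prior 0.2, lik 0.154, product 0.03080; [4] prior 0.2, lik 0.326, product 0.06520; [5] prior 0.2, lik 0.214, product 0.04280.
Normalizing constant = 0.20800; the posterior for Machine 4 is its product over the sum, 0.06520/0.20800 = 0.3135.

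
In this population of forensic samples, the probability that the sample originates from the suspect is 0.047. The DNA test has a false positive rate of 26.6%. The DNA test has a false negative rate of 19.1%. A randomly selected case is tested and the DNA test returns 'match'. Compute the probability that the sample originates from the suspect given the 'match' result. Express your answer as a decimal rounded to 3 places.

Let H be the event that the sample originates from the suspect. P(H) = 0.047, so P(¬H) = 0.953. With E the 'match' result, P(E|H) = 0.809 and P(E|¬H) = 0.266.
P(E) = 0.809·0.047 + 0.266·0.953 = 0.038023 + 0.25350 = 0.29152.
By Bayes' theorem, P(H|E) = 0.038023 / 0.29152 = 0.130.

P(H | E) ≈ 0.130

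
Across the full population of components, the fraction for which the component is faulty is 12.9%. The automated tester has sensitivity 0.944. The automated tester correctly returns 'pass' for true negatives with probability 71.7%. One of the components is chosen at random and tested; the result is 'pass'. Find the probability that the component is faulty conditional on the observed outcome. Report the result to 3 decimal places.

Write H for 'the component is faulty'. Prior odds H:¬H = 0.129/0.871 = 0.14811. For the 'pass' outcome, the likelihood ratio is 0.056/0.717 = 0.078103.
Posterior odds = 0.14811 × 0.078103 = 0.011568, so P(H|E) = 0.011568/(1+0.011568) = 0.011.

P(H | E) ≈ 0.011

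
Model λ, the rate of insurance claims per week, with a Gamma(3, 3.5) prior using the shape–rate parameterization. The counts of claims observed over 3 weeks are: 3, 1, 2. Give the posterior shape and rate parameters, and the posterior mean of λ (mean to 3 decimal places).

Posterior: Gamma(shape=9, rate=6.5); mean ≈ 1.385

The Poisson likelihood adds the total count to the shape and the number of exposure periods to the rate. Here ∑xᵢ = 6 and n = 3, so shape 3→9 and rate 3.5→6.5.
E[λ | data] = 9/6.5 = 1.385.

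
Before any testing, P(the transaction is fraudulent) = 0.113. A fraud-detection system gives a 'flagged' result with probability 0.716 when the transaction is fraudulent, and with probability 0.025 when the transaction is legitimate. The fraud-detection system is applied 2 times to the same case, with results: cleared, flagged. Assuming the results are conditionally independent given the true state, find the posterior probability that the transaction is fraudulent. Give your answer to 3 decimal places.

Posterior P(H) ≈ 0.515

Let H be the event that the transaction is fraudulent; start with P(H) = 0.113. P('flagged'|H) = 0.716, P('flagged'|¬H) = 0.025.
Update on result 1 ('cleared'): P(H) ← 0.284·0.1130 / (0.284·0.1130 + 0.975·0.8870) = 0.032092/0.89692 = 0.0358.
Update on result 2 ('flagged'): P(H) ← 0.716·0.0358 / (0.716·0.0358 + 0.025·0.9642) = 0.025619/0.049724 = 0.5152.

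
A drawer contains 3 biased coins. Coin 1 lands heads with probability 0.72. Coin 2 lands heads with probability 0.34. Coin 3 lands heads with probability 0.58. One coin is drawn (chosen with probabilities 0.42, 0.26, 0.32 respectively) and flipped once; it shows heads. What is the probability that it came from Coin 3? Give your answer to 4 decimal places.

P(heads|C1) = 0.72; P(heads|C2) = 0.34; P(heads|C3) = 0.58.
Prior × likelihood for each source: 0.42·0.72=0.3024, 0.26·0.34=0.08840, 0.32·0.58=0.1856. Summing gives P(heads) = 0.57640.
P(Coin 3 | heads) = 0.1856 / 0.57640 = 0.3220.

Posterior probability ≈ 0.3220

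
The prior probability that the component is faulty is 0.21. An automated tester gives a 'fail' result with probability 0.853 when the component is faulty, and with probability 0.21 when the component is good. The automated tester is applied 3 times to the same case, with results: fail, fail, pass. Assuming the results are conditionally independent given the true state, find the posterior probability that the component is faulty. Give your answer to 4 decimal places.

Let H be the event that the component is faulty; start with P(H) = 0.21. P('fail'|H) = 0.853, P('fail'|¬H) = 0.21.
Update on result 1 ('fail'): P(H) ← 0.853·0.2100 / (0.853·0.2100 + 0.21·0.7900) = 0.17913/0.34503 = 0.5192.
Update on result 2 ('fail'): P(H) ← 0.853·0.5192 / (0.853·0.5192 + 0.21·0.4808) = 0.44285/0.54383 = 0.8143.
Update on result 3 ('pass'): P(H) ← 0.147·0.8143 / (0.147·0.8143 + 0.79·0.1857) = 0.11971/0.26639 = 0.4494.

Posterior P(H) ≈ 0.4494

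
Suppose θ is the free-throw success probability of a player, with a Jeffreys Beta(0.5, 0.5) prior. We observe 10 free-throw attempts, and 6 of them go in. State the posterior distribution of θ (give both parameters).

Posterior: Beta(6.5, 4.5)

The binomial likelihood is conjugate to the Beta prior: with 6 successes and 4 failures, the posterior is Beta(0.5+6, 0.5+4) = Beta(6.5, 4.5).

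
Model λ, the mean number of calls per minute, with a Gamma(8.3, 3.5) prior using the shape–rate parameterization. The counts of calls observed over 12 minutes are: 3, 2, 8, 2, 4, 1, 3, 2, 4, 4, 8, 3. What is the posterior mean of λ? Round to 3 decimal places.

Posterior mean ≈ 3.374

The Poisson likelihood adds the total count to the shape and the number of exposure periods to the rate. Here ∑xᵢ = 44 and n = 12, so shape 8.3→52.3 and rate 3.5→15.5.
Posterior mean = shape/rate = 52.3/15.5 = 3.374.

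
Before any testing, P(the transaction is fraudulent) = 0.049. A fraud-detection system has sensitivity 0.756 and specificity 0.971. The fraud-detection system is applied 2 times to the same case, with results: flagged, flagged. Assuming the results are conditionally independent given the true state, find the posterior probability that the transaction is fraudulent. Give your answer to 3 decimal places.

Posterior P(H) ≈ 0.972

With H the event that the transaction is fraudulent, the joint likelihood of the observed sequence is P(data|H) = 0.756·0.756 = 0.57154 and P(data|¬H) = 0.029·0.029 = 0.00084100.
Bayes: P(H|data) = 0.049·0.57154 / (0.049·0.57154 + 0.951·0.00084100) = 0.028005/0.028805 = 0.9722.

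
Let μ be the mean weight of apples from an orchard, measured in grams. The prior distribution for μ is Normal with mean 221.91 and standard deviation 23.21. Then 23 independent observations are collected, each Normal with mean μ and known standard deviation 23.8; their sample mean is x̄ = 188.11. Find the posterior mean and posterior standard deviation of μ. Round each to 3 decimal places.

Posterior mean ≈ 189.588; posterior SD ≈ 4.853

Prior precision 1/τ₀² = 1/23.21² = 0.00185631; data precision n/σ² = 23/23.8² = 0.0406045.
Posterior precision = 0.00185631 + 0.0406045 = 0.0424608, giving posterior SD = 1/√0.0424608 = 4.853.
Posterior mean = (0.00185631·221.91 + 0.0406045·188.11) / 0.0424608 = 189.588.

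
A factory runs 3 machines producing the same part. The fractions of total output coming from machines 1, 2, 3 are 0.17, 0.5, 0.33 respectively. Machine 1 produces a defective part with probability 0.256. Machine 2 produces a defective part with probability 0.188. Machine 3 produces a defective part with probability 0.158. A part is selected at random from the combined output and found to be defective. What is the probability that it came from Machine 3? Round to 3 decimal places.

Posterior probability ≈ 0.275

P(defective|M1) = 0.256; P(defective|M2) = 0.188; P(defective|M3) = 0.158.
Prior × likelihood for each source: 0.17·0.256=0.04352, 0.5·0.188=0.09400, 0.33·0.158=0.05214. Summing gives P(defective) = 0.18966.
P(Machine 3 | defective) = 0.05214 / 0.18966 = 0.275.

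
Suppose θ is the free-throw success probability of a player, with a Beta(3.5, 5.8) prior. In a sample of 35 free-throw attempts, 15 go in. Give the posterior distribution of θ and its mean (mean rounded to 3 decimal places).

Posterior: Beta(18.5, 25.8); mean ≈ 0.418

The binomial likelihood is conjugate to the Beta prior: with 15 successes and 20 failures, the posterior is Beta(3.5+15, 5.8+20) = Beta(18.5, 25.8).
E[θ | data] = 18.5/(18.5+25.8) = 0.418.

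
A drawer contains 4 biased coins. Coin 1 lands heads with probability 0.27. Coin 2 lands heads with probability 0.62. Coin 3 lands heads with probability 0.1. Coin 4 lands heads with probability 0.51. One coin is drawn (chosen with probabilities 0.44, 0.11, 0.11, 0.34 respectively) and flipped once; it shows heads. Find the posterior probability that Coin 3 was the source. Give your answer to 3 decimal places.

Posterior probability ≈ 0.030

Tabulate prior·likelihood by source: [1] prior 0.44, lik 0.27, product 0.1188; [2] prior 0.11, lik 0.62, product 0.06820; [3] prior 0.11, lik 0.1, product 0.01100; [4] prior 0.34, lik 0.51, product 0.1734.
Normalizing constant = 0.37140; the posterior for Coin 3 is its product over the sum, 0.01100/0.37140 = 0.030.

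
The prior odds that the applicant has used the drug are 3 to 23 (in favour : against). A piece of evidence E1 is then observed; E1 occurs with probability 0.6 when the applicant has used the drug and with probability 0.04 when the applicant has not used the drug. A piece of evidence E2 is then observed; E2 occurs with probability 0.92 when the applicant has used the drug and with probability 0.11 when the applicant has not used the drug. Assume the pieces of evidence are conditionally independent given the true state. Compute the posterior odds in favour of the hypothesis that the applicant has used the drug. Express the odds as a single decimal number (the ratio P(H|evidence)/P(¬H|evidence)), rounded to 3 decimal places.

Prior odds = 3/23 = 0.13043. In log-odds, ln(0.13043) = -2.0369.
Add log likelihood ratios: ln(15.000) + ln(8.3636) = 4.8319.
Posterior log-odds = 2.7951, so posterior odds = exp(2.7951) = 16.364.

Posterior odds ≈ 16.364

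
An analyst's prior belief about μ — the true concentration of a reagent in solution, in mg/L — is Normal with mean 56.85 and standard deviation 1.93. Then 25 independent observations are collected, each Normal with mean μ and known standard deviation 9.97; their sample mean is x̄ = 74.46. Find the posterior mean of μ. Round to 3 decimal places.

Posterior mean ≈ 65.368

With known σ, the Normal prior is conjugate. Weight on the data is w = (n/σ²)/(n/σ² + 1/τ₀²) = 0.251507/(0.251507+0.268464) = 0.48369.
Posterior mean = w·x̄ + (1−w)·μ₀ = 0.48369·74.46 + 0.51631·56.85 = 65.368.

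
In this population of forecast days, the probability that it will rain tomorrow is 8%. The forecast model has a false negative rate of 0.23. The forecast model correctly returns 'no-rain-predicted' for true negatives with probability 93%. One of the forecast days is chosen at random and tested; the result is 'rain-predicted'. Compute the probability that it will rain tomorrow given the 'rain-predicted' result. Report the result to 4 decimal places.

P(H | E) ≈ 0.4889

Write H for 'it will rain tomorrow'. Prior odds H:¬H = 0.08/0.92 = 0.086957. For the 'rain-predicted' outcome, the likelihood ratio is 0.77/0.07 = 11.000.
Posterior odds = 0.086957 × 11.000 = 0.95652, so P(H|E) = 0.95652/(1+0.95652) = 0.4889.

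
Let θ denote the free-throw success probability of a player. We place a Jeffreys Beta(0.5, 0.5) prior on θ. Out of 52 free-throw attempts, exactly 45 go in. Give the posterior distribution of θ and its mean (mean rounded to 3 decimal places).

Posterior: Beta(45.5, 7.5); mean ≈ 0.858

Observing 45 successes and 7 failures updates Beta(0.5, 0.5) by adding the success and failure counts to the two shape parameters: α = 0.5+45 = 45.5, β = 0.5+7 = 7.5.
E[θ | data] = 45.5/(45.5+7.5) = 0.858.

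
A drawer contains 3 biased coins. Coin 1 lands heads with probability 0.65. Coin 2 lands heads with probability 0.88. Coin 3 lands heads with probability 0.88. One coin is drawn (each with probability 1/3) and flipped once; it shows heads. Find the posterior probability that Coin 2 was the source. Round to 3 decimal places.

P(heads|C1) = 0.65; P(heads|C2) = 0.88; P(heads|C3) = 0.88.
Prior × likelihood for each source: 0.333333·0.65=0.2167, 0.333333·0.88=0.2933, 0.333333·0.88=0.2933. Summing gives P(heads) = 0.80333.
P(Coin 2 | heads) = 0.2933 / 0.80333 = 0.365.

Posterior probability ≈ 0.365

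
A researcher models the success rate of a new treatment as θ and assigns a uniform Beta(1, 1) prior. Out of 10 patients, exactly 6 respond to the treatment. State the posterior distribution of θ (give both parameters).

Observing 6 successes and 4 failures updates Beta(1, 1) by adding the success and failure counts to the two shape parameters: α = 1+6 = 7, β = 1+4 = 5.

Posterior: Beta(7, 5)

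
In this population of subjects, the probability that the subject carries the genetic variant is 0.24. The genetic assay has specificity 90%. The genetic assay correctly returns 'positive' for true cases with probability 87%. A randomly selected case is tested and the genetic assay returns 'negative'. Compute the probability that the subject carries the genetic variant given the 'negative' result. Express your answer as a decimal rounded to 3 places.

Write H for 'the subject carries the genetic variant'. Prior odds H:¬H = 0.24/0.76 = 0.31579. For the 'negative' outcome, the likelihood ratio is 0.13/0.9 = 0.14444.
Posterior odds = 0.31579 × 0.14444 = 0.045614, so P(H|E) = 0.045614/(1+0.045614) = 0.044.

P(H | E) ≈ 0.044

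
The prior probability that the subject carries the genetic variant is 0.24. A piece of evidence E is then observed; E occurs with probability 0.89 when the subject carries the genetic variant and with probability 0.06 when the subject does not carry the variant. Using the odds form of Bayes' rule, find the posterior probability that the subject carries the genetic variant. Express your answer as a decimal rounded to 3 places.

Prior odds = 0.24/(1−0.24) = 0.31579. In log-odds, ln(0.31579) = -1.1527.
Add log likelihood ratio: ln(14.833) = 2.6969.
Posterior log-odds = 1.5442, so posterior odds = exp(1.5442) = 4.6842. Converting, P(H|E) = 4.6842/5.6842 = 0.824.

Posterior probability ≈ 0.824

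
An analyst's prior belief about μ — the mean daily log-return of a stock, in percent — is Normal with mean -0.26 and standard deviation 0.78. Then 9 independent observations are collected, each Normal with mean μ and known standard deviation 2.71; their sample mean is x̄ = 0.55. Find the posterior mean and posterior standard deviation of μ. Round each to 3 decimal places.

Posterior mean ≈ 0.086; posterior SD ≈ 0.590

With known σ, the Normal prior is conjugate. Weight on the data is w = (n/σ²)/(n/σ² + 1/τ₀²) = 1.22547/(1.22547+1.64366) = 0.42712.
Posterior mean = w·x̄ + (1−w)·μ₀ = 0.42712·0.55 + 0.57288·-0.26 = 0.086. Posterior variance = 1/(1.22547+1.64366) = 0.348538, so SD = 0.590.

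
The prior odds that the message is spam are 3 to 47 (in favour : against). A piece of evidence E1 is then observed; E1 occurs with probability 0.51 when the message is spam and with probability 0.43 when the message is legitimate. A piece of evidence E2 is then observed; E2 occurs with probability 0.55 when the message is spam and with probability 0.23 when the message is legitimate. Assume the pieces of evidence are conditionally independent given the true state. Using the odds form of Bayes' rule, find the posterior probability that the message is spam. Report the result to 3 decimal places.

Posterior probability ≈ 0.153

Prior odds = 3/47 = 0.063830. In log-odds, ln(0.063830) = -2.7515.
Add log likelihood ratios: ln(1.1860) + ln(2.3913) = 1.0425.
Posterior log-odds = -1.7091, so posterior odds = exp(-1.7091) = 0.18103. Converting, P(H|E) = 0.18103/1.1810 = 0.153.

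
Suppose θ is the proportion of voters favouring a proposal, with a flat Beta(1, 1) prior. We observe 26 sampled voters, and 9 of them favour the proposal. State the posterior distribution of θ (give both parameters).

Observing 9 successes and 17 failures updates Beta(1, 1) by adding the success and failure counts to the two shape parameters: α = 1+9 = 10, β = 1+17 = 18.

Posterior: Beta(10, 18)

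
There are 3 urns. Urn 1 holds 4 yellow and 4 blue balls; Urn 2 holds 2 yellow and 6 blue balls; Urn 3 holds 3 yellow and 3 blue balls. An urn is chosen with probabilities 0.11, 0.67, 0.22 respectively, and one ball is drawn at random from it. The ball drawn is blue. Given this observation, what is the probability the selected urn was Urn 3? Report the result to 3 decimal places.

Tabulate prior·likelihood by source: [1] prior 0.11, lik 0.5, product 0.05500; [2] prior 0.67, lik 0.75, product 0.5025; [3] prior 0.22, lik 0.5, product 0.1100.
Normalizing constant = 0.66750; the posterior for Urn 3 is its product over the sum, 0.1100/0.66750 = 0.165.

Posterior probability ≈ 0.165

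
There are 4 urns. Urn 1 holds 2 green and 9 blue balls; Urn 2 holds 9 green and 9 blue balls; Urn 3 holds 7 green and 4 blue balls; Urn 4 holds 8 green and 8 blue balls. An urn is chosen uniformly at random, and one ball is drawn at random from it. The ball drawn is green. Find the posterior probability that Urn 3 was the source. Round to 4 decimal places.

Posterior probability ≈ 0.3500

P(green|Urn 1) = 0.1818; P(green|Urn 2) = 0.5; P(green|Urn 3) = 0.6364; P(green|Urn 4) = 0.5.
Prior × likelihood for each source: 0.25·0.1818=0.04545, 0.25·0.5=0.1250, 0.25·0.6364=0.1591, 0.25·0.5=0.1250. Summing gives P(green) = 0.45455.
P(Urn 3 | green) = 0.1591 / 0.45455 = 0.3500.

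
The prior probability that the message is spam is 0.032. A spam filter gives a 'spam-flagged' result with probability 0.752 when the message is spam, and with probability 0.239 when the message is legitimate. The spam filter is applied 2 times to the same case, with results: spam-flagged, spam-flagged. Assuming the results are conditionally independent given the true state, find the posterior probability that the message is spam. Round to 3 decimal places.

With H the event that the message is spam, the joint likelihood of the observed sequence is P(data|H) = 0.752·0.752 = 0.56550 and P(data|¬H) = 0.239·0.239 = 0.057121.
Bayes: P(H|data) = 0.032·0.56550 / (0.032·0.56550 + 0.968·0.057121) = 0.018096/0.073389 = 0.2466.

Posterior P(H) ≈ 0.247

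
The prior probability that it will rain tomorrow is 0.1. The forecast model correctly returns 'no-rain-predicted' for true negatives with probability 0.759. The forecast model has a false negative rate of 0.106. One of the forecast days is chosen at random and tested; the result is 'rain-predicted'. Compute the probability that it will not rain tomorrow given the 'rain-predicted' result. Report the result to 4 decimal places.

P(¬H | E) ≈ 0.7081

Write H for 'it will rain tomorrow'. Prior odds H:¬H = 0.1/0.9 = 0.11111. For the 'rain-predicted' outcome, the likelihood ratio is 0.894/0.241 = 3.7095.
Posterior odds = 0.11111 × 3.7095 = 0.41217, so P(H|E) = 0.41217/(1+0.41217) = 0.2919. Then P(¬H|E) = 1 − 0.2919 = 0.7081.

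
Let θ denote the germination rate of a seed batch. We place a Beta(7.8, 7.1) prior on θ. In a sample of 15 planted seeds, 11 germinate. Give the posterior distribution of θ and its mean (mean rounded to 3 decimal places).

The binomial likelihood is conjugate to the Beta prior: with 11 successes and 4 failures, the posterior is Beta(7.8+11, 7.1+4) = Beta(18.8, 11.1).
E[θ | data] = 18.8/(18.8+11.1) = 0.629.

Posterior: Beta(18.8, 11.1); mean ≈ 0.629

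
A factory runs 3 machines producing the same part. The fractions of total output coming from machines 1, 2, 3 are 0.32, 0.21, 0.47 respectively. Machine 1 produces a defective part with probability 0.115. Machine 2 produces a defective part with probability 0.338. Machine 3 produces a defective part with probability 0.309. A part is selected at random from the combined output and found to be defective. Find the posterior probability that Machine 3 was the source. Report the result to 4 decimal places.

Posterior probability ≈ 0.5740

Tabulate prior·likelihood by source: [1] prior 0.32, lik 0.115, product 0.03680; [2] prior 0.21, lik 0.338, product 0.07098; [3] prior 0.47, lik 0.309, product 0.1452.
Normalizing constant = 0.25301; the posterior for Machine 3 is its product over the sum, 0.1452/0.25301 = 0.5740.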